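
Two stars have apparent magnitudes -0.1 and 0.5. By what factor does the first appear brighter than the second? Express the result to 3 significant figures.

1.74

Δm = -0.1 − (0.5) = -0.6
Flux ratio = 10^(−0.4 Δm) = 10^(−0.4 × -0.6) = 10^0.240 = 1.738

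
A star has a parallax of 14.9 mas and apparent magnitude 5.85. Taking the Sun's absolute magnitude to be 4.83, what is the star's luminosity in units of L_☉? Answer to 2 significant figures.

d = 1/p = 1000/14.9 mas = 67.11 pc
M = m − 5 log₁₀ d + 5 = 5.85 − 5·1.8268 + 5 = 1.716
M − M_☉ = 1.716 − 4.83 = -3.114
L/L_☉ = 10^(−0.4 × -3.114) = 17.60

L/L_☉ ≈ 18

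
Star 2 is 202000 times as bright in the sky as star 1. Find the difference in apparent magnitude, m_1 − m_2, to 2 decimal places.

m_1 − m_2 ≈ 13.26

Pogson: Δm = −2.5 log₁₀(ratio) = −2.5 log₁₀(202000) = −2.5 × 5.3054 = -13.263
Star 2 is brighter so has the smaller magnitude: m_1 − m_2 is positive.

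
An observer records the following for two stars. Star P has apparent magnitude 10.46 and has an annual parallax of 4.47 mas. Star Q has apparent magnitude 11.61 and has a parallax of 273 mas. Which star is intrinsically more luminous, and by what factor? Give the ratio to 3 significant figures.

Star P: p = 4.47 mas = 4.47×10^-3″ → d = 1/p = 223.7 pc
Star P: M = m − 5 log₁₀ d + 5 = 10.46 − 5·2.3497 + 5 = 3.712
Star Q: p = 273 mas = 0.273″ → d = 1/p = 3.663 pc
Star Q: M = m − 5 log₁₀ d + 5 = 11.61 − 5·0.5638 + 5 = 13.791
ΔM = M_P − M_Q = 3.712 − (13.791) = -10.079; smaller M is more luminous → Star P.
L ratio = 10^(0.4 |ΔM|) = 10^4.032 = 10760

Star P is more luminous, by a factor of 10800.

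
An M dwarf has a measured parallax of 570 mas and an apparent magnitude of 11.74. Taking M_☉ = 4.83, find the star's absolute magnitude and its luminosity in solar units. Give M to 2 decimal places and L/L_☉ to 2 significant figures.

M ≈ 15.52; L/L_☉ ≈ 5.3×10^-5

d = 1/p = 1000/570 mas = 1.754 pc
M = m − 5 log₁₀ d + 5 = 11.74 − 5·0.2441 + 5 = 15.519
M − M_☉ = 15.519 − 4.83 = 10.689
L/L_☉ = 10^(−0.4 × 10.689) = 5.300×10^-5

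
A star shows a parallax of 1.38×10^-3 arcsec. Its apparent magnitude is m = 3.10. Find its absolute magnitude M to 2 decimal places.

M ≈ -6.20

d = 1/p = 1/1.38×10^-3″ = 724.6 pc
5 log₁₀(d/10 pc) = 5 log₁₀(724.6) − 5 = 9.301
M = m − 5 log₁₀(d/10) = 3.10 − 9.301 = -6.201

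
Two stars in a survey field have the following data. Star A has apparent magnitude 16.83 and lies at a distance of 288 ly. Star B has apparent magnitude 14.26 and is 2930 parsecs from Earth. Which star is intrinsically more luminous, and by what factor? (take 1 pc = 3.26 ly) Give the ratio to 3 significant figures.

Star A: d = 288 ly / 3.26 = 88.34 pc
Star A: M = m − 5 log₁₀ d + 5 = 16.83 − 5·1.9462 + 5 = 12.099
Star B: M = m − 5 log₁₀ d + 5 = 14.26 − 5·3.4669 + 5 = 1.926
ΔM = M_A − M_B = 12.099 − (1.926) = 10.173; smaller M is more luminous → Star B.
L ratio = 10^(0.4 |ΔM|) = 10^4.069 = 11730

Star B is more luminous, by a factor of 11700.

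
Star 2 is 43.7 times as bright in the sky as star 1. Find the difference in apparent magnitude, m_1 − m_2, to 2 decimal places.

Pogson: Δm = −2.5 log₁₀(ratio) = −2.5 log₁₀(43.7) = −2.5 × 1.6405 = -4.101
Star 2 is brighter so has the smaller magnitude: m_1 − m_2 is positive.

m_1 − m_2 ≈ 4.10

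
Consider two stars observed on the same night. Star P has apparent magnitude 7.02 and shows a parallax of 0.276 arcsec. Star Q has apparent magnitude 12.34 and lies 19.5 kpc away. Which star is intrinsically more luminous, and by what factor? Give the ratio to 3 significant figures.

Star P: d = 1/p = 1/0.276″ = 3.623 pc
Star P: M = m − 5 log₁₀ d + 5 = 7.02 − 5·0.5591 + 5 = 9.225
Star Q: d = 19.5 kpc = 19500 pc
Star Q: M = m − 5 log₁₀ d + 5 = 12.34 − 5·4.2900 + 5 = -4.110
ΔM = M_P − M_Q = 9.225 − (-4.110) = 13.335; smaller M is more luminous → Star Q.
L ratio = 10^(0.4 |ΔM|) = 10^5.334 = 215700

Star Q is more luminous, by a factor of 216000.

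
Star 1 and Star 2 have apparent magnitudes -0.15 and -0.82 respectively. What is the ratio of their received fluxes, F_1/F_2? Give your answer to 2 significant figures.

F_1/F_2 ≈ 0.54

Δm = -0.15 − (-0.82) = 0.67
Flux ratio = 10^(−0.4 Δm) = 10^(−0.4 × 0.67) = 10^-0.268 = 0.5395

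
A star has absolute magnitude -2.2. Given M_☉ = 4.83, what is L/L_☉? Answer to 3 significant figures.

M − M_☉ = -2.2 − 4.83 = -7.030
L/L_☉ = 10^(−0.4 (M − M_☉)) = 10^2.812 = 648.6

L/L_☉ ≈ 649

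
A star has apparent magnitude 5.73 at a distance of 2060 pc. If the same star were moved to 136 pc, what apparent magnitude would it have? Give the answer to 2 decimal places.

Flux ∝ 1/d², so Δm = 5 log₁₀(d₂/d₁) = 5 log₁₀(136/2060) = -5.902
m₂ = m₁ + Δm = 5.73 + (-5.902) = -0.172

m ≈ -0.17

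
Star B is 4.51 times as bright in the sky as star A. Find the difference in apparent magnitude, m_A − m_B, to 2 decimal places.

Pogson: Δm = −2.5 log₁₀(ratio) = −2.5 log₁₀(4.51) = −2.5 × 0.6542 = -1.635
Star B is brighter so has the smaller magnitude: m_A − m_B is positive.

m_A − m_B ≈ 1.64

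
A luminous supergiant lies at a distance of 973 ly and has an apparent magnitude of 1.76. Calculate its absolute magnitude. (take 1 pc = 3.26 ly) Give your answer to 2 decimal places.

d = 973 ly / 3.26 = 298.5 pc
5 log₁₀(d/10 pc) = 5 log₁₀(298.5) − 5 = 7.374
M = m − 5 log₁₀(d/10) = 1.76 − 7.374 = -5.614

M ≈ -5.61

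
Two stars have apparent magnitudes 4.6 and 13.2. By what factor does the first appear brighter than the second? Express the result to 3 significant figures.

Δm = 4.6 − (13.2) = -8.6
Flux ratio = 10^(−0.4 Δm) = 10^(−0.4 × -8.6) = 10^3.440 = 2754

2750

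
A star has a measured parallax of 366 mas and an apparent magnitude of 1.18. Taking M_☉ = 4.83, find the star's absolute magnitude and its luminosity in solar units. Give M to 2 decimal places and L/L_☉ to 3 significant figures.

d = 1/p = 1000/366 mas = 2.732 pc
M = m − 5 log₁₀ d + 5 = 1.18 − 5·0.4365 + 5 = 3.997
M − M_☉ = 3.997 − 4.83 = -0.833
L/L_☉ = 10^(−0.4 × -0.833) = 2.153

M ≈ 4.00; L/L_☉ ≈ 2.15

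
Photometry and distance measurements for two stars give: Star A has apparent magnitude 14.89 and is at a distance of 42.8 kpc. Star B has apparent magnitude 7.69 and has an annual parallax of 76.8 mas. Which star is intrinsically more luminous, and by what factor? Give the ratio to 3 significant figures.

Star A is more luminous, by a factor of 14200.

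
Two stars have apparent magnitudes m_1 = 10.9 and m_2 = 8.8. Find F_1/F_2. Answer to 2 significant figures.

F_1/F_2 ≈ 0.14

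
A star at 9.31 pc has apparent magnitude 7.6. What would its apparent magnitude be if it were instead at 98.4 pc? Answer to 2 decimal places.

m ≈ 12.72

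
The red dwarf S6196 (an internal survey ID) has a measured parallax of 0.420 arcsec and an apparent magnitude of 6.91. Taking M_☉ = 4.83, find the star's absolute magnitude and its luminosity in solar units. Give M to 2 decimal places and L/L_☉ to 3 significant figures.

M ≈ 10.03; L/L_☉ ≈ 8.35×10^-3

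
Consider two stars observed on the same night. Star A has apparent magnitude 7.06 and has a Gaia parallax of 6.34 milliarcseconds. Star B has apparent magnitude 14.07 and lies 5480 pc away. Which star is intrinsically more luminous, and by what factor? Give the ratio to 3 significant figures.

Star B is more luminous, by a factor of 1.90.

Star A: p = 6.34 mas = 6.34×10^-3″ → d = 1/p = 157.7 pc
Star A: M = m − 5 log₁₀ d + 5 = 7.06 − 5·2.1979 + 5 = 1.070
Star B: M = m − 5 log₁₀ d + 5 = 14.07 − 5·3.7388 + 5 = 0.376
ΔM = M_A − M_B = 1.070 − (0.376) = 0.694; smaller M is more luminous → Star B.
L ratio = 10^(0.4 |ΔM|) = 10^0.278 = 1.896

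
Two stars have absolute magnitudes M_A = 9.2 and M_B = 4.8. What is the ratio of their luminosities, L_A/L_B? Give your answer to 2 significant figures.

ΔM = M_A − M_B = 4.4
L_A/L_B = 10^(−0.4 ΔM) = 10^-1.760 = 0.01738

L_A/L_B ≈ 0.017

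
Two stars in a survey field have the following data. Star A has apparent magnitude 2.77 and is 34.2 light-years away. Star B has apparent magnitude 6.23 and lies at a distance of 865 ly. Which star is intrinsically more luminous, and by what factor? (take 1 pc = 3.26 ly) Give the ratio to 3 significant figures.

Star A: d = 34.2 ly / 3.26 = 10.49 pc
Star A: M = m − 5 log₁₀ d + 5 = 2.77 − 5·1.0208 + 5 = 2.666
Star B: d = 865 ly / 3.26 = 265.3 pc
Star B: M = m − 5 log₁₀ d + 5 = 6.23 − 5·2.4238 + 5 = -0.889
ΔM = M_A − M_B = 2.666 − (-0.889) = 3.555; smaller M is more luminous → Star B.
L ratio = 10^(0.4 |ΔM|) = 10^1.422 = 26.42

Star B is more luminous, by a factor of 26.4.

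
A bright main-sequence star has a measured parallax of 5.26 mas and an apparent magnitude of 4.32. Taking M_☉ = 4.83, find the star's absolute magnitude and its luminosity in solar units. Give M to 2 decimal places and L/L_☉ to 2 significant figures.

M ≈ -2.08; L/L_☉ ≈ 580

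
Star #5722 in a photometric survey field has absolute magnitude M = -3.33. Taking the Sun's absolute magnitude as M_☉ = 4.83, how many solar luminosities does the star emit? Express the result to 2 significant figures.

M − M_☉ = -3.33 − 4.83 = -8.160
L/L_☉ = 10^(−0.4 (M − M_☉)) = 10^3.264 = 1837

L/L_☉ ≈ 1800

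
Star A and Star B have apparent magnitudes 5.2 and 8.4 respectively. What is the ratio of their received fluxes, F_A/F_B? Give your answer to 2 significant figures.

Magnitude difference = -3.2
Flux ratio = 10^(−0.4 Δm) = 10^(−0.4 × -3.2) = 10^1.280 = 19.05

F_A/F_B ≈ 19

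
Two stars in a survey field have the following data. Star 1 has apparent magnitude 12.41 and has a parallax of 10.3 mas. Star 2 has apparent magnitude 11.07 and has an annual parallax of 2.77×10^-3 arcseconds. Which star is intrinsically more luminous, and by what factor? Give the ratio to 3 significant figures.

Star 1: p = 10.3 mas = 0.0103″ → d = 1/p = 97.09 pc
Star 1: M = m − 5 log₁₀ d + 5 = 12.41 − 5·1.9872 + 5 = 7.474
Star 2: d = 1/p = 1/2.77×10^-3″ = 361.0 pc
Star 2: M = m − 5 log₁₀ d + 5 = 11.07 − 5·2.5575 + 5 = 3.282
ΔM = M_1 − M_2 = 7.474 − (3.282) = 4.192; smaller M is more luminous → Star 2.
L ratio = 10^(0.4 |ΔM|) = 10^1.677 = 47.50

Star 2 is more luminous, by a factor of 47.5.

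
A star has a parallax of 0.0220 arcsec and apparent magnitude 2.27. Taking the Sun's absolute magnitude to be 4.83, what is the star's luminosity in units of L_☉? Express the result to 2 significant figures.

L/L_☉ ≈ 220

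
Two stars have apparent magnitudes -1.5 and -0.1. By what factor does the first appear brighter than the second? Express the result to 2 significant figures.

3.6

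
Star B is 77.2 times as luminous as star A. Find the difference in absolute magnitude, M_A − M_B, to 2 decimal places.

Pogson: ΔM = −2.5 log₁₀(ratio) = −2.5 log₁₀(77.2) = −2.5 × 1.8876 = -4.719
Star B is brighter so has the smaller magnitude: M_A − M_B is positive.

M_A − M_B ≈ 4.72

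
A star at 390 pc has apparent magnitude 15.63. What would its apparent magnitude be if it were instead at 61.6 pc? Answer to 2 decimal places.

m ≈ 11.62

Flux ∝ 1/d², so Δm = 5 log₁₀(d₂/d₁) = 5 log₁₀(61.6/390) = -4.007
m₂ = m₁ + Δm = 15.63 + (-4.007) = 11.623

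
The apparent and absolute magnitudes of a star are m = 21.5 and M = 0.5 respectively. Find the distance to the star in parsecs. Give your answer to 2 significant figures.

Distance modulus: m − M = 21.5 − (0.5) = 21.000
m − M = 5 log₁₀ d − 5
log₁₀ d = (m − M)/5 + 1 = 5.2000
d = 10^5.2000 = 158500 pc

d ≈ 160000 pc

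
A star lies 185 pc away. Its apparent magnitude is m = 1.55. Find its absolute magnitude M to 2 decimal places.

M ≈ -4.79

5 log₁₀(d/10 pc) = 5 log₁₀(185.0) − 5 = 6.336
M = m − 5 log₁₀(d/10) = 1.55 − 6.336 = -4.786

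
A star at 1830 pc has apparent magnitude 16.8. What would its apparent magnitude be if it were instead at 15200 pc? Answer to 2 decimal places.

Flux ∝ 1/d², so Δm = 5 log₁₀(d₂/d₁) = 5 log₁₀(15200/1830) = 4.597
m₂ = m₁ + Δm = 16.8 + (4.597) = 21.397

m ≈ 21.40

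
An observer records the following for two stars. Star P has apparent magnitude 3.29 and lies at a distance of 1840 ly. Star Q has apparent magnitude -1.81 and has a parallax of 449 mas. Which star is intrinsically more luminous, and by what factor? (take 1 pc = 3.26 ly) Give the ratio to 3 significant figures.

Star P is more luminous, by a factor of 586.

Star P: d = 1840 ly / 3.26 = 564.4 pc
Star P: M = m − 5 log₁₀ d + 5 = 3.29 − 5·2.7516 + 5 = -5.468
Star Q: p = 449 mas = 0.449″ → d = 1/p = 2.227 pc
Star Q: M = m − 5 log₁₀ d + 5 = -1.81 − 5·0.3478 + 5 = 1.451
ΔM = M_P − M_Q = -5.468 − (1.451) = -6.919; smaller M is more luminous → Star P.
L ratio = 10^(0.4 |ΔM|) = 10^2.768 = 585.7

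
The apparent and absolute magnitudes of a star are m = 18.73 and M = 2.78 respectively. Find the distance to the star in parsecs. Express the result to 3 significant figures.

Distance modulus: m − M = 18.73 − (2.78) = 15.950
m − M = 5 log₁₀ d − 5
log₁₀ d = (m − M)/5 + 1 = 4.1900
d = 10^4.1900 = 15490 pc

d ≈ 15500 pc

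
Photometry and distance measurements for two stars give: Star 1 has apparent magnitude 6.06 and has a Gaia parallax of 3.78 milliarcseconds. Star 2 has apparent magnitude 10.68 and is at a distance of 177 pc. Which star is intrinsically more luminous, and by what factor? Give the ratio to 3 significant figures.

Star 1: p = 3.78 mas = 3.78×10^-3″ → d = 1/p = 264.6 pc
Star 1: M = m − 5 log₁₀ d + 5 = 6.06 − 5·2.4225 + 5 = -1.053
Star 2: M = m − 5 log₁₀ d + 5 = 10.68 − 5·2.2480 + 5 = 4.440
ΔM = M_1 − M_2 = -1.053 − (4.440) = -5.493; smaller M is more luminous → Star 1.
L ratio = 10^(0.4 |ΔM|) = 10^2.197 = 157.4

Star 1 is more luminous, by a factor of 157.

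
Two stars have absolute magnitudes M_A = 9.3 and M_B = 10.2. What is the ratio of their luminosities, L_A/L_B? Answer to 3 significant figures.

ΔM = M_A − M_B = -0.9
L_A/L_B = 10^(−0.4 ΔM) = 10^0.360 = 2.291

L_A/L_B ≈ 2.29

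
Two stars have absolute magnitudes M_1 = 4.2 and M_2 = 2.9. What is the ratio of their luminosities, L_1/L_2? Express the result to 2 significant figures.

L_1/L_2 ≈ 0.30

ΔM = M_1 − M_2 = 1.3
L_1/L_2 = 10^(−0.4 ΔM) = 10^-0.520 = 0.3020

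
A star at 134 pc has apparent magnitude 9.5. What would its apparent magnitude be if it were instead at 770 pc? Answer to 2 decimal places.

m ≈ 13.30

Flux ∝ 1/d², so Δm = 5 log₁₀(d₂/d₁) = 5 log₁₀(770/134) = 3.797
m₂ = m₁ + Δm = 9.5 + (3.797) = 13.297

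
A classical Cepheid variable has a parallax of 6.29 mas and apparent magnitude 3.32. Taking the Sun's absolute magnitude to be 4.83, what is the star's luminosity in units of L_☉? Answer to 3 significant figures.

d = 1/p = 1000/6.29 mas = 159.0 pc
M = m − 5 log₁₀ d + 5 = 3.32 − 5·2.2013 + 5 = -2.687
M − M_☉ = -2.687 − 4.83 = -7.517
L/L_☉ = 10^(−0.4 × -7.517) = 1016

L/L_☉ ≈ 1020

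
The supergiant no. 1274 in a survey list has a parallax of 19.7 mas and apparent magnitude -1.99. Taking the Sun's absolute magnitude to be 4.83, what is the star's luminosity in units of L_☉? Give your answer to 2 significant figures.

d = 1/p = 1000/19.7 mas = 50.76 pc
M = m − 5 log₁₀ d + 5 = -1.99 − 5·1.7055 + 5 = -5.518
M − M_☉ = -5.518 − 4.83 = -10.348
L/L_☉ = 10^(−0.4 × -10.348) = 13770

L/L_☉ ≈ 14000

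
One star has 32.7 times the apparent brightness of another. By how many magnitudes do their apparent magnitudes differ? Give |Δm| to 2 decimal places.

Pogson: Δm = −2.5 log₁₀(ratio) = −2.5 log₁₀(32.7) = −2.5 × 1.5145 = -3.786

|Δm| ≈ 3.79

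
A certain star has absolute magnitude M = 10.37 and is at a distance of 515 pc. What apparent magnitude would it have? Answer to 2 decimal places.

m = M + 5 log₁₀ d − 5 = 10.37 + 5·2.7118 − 5 = 18.929

m ≈ 18.93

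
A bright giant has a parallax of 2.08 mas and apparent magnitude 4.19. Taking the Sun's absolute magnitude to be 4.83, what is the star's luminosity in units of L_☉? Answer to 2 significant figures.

L/L_☉ ≈ 4200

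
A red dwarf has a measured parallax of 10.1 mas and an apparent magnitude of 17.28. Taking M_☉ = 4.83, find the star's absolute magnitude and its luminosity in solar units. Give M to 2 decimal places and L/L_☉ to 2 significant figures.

M ≈ 12.30; L/L_☉ ≈ 1.0×10^-3

d = 1/p = 1000/10.1 mas = 99.01 pc
M = m − 5 log₁₀ d + 5 = 17.28 − 5·1.9957 + 5 = 12.302
M − M_☉ = 12.302 − 4.83 = 7.472
L/L_☉ = 10^(−0.4 × 7.472) = 1.026×10^-3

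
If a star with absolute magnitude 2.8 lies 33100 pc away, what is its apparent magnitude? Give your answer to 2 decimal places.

m = M + 5 log₁₀ d − 5 = 2.8 + 5·4.5198 − 5 = 20.399

m ≈ 20.40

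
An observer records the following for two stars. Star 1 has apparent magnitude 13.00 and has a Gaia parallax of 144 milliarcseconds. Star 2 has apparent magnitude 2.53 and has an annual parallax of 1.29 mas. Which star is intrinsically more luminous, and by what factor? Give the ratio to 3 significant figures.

Star 1: p = 144 mas = 0.144″ → d = 1/p = 6.944 pc
Star 1: M = m − 5 log₁₀ d + 5 = 13.00 − 5·0.8416 + 5 = 13.792
Star 2: p = 1.29 mas = 1.29×10^-3″ → d = 1/p = 775.2 pc
Star 2: M = m − 5 log₁₀ d + 5 = 2.53 − 5·2.8894 + 5 = -6.917
ΔM = M_1 − M_2 = 13.792 − (-6.917) = 20.709; smaller M is more luminous → Star 2.
L ratio = 10^(0.4 |ΔM|) = 10^8.284 = 1.921×10^8

Star 2 is more luminous, by a factor of 1.92×10^8.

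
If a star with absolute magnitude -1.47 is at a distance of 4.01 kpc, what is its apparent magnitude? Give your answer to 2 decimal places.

d = 4.01 kpc = 4010 pc
m = M + 5 log₁₀ d − 5 = -1.47 + 5·3.6031 − 5 = 11.546

m ≈ 11.55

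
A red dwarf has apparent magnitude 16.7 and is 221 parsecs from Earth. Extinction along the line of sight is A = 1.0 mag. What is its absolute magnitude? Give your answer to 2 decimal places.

M ≈ 8.98

5 log₁₀(d/10 pc) = 5 log₁₀(221.0) − 5 = 6.722
M = m − 5 log₁₀(d/10) − A = 16.7 − 6.722 − 1.0 = 8.978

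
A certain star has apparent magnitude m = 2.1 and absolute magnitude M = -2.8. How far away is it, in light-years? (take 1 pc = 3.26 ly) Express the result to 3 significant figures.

μ = m − M = 4.900
m − M = 5 log₁₀ d − 5
log₁₀ d = (m − M)/5 + 1 = 1.9800
d = 10^1.9800 = 95.50 pc
= 311.3 ly

d ≈ 311 ly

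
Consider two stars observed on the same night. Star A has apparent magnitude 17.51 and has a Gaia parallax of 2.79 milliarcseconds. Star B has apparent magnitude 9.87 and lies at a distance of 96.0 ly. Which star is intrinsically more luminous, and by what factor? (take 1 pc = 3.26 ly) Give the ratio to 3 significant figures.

Star A: p = 2.79 mas = 2.79×10^-3″ → d = 1/p = 358.4 pc
Star A: M = m − 5 log₁₀ d + 5 = 17.51 − 5·2.5544 + 5 = 9.738
Star B: d = 96.0 ly / 3.26 = 29.45 pc
Star B: M = m − 5 log₁₀ d + 5 = 9.87 − 5·1.4691 + 5 = 7.525
ΔM = M_A − M_B = 9.738 − (7.525) = 2.213; smaller M is more luminous → Star B.
L ratio = 10^(0.4 |ΔM|) = 10^0.885 = 7.679

Star B is more luminous, by a factor of 7.68.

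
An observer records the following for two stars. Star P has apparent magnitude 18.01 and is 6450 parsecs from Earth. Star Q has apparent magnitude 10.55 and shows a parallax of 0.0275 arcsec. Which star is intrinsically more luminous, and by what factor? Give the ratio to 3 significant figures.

Star P is more luminous, by a factor of 32.6.

Star P: M = m − 5 log₁₀ d + 5 = 18.01 − 5·3.8096 + 5 = 3.962
Star Q: d = 1/p = 1/0.0275″ = 36.36 pc
Star Q: M = m − 5 log₁₀ d + 5 = 10.55 − 5·1.5607 + 5 = 7.747
ΔM = M_P − M_Q = 3.962 − (7.747) = -3.784; smaller M is more luminous → Star P.
L ratio = 10^(0.4 |ΔM|) = 10^1.514 = 32.64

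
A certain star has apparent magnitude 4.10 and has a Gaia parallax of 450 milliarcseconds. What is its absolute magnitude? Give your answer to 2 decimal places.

p = 450 mas = 0.450″ → d = 1/p = 2.222 pc
5 log₁₀(d/10 pc) = 5 log₁₀(2.222) − 5 = -3.266
M = m − 5 log₁₀(d/10) = 4.10 + 3.266 = 7.366

M ≈ 7.37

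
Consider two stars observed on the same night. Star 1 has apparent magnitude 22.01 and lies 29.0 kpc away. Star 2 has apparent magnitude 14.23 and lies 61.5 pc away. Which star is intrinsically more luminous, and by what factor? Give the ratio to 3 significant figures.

Star 1: d = 29.0 kpc = 29000 pc
Star 1: M = m − 5 log₁₀ d + 5 = 22.01 − 5·4.4624 + 5 = 4.698
Star 2: M = m − 5 log₁₀ d + 5 = 14.23 − 5·1.7889 + 5 = 10.286
ΔM = M_1 − M_2 = 4.698 − (10.286) = -5.588; smaller M is more luminous → Star 1.
L ratio = 10^(0.4 |ΔM|) = 10^2.235 = 171.8

Star 1 is more luminous, by a factor of 172.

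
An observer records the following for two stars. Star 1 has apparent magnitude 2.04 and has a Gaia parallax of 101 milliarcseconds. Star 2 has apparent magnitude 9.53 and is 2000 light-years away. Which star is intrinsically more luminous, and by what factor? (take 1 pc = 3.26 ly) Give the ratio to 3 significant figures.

Star 2 is more luminous, by a factor of 3.87.

Star 1: p = 101 mas = 0.101″ → d = 1/p = 9.901 pc
Star 1: M = m − 5 log₁₀ d + 5 = 2.04 − 5·0.9957 + 5 = 2.062
Star 2: d = 2000 ly / 3.26 = 613.5 pc
Star 2: M = m − 5 log₁₀ d + 5 = 9.53 − 5·2.7878 + 5 = 0.591
ΔM = M_1 − M_2 = 2.062 − (0.591) = 1.471; smaller M is more luminous → Star 2.
L ratio = 10^(0.4 |ΔM|) = 10^0.588 = 3.875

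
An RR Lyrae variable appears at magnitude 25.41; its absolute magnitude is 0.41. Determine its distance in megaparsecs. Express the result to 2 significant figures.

Distance modulus: m − M = 25.41 − (0.41) = 25.000
m − M = 5 log₁₀ d − 5
log₁₀ d = (m − M)/5 + 1 = 6.0000
d = 10^6.0000 = 1.000×10^6 pc
= 1.000 Mpc

d ≈ 1.0 Mpc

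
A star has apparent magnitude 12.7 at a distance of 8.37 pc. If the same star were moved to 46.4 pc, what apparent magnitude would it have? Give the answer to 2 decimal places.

m ≈ 16.42

Flux ∝ 1/d², so Δm = 5 log₁₀(d₂/d₁) = 5 log₁₀(46.4/8.37) = 3.719
m₂ = m₁ + Δm = 12.7 + (3.719) = 16.419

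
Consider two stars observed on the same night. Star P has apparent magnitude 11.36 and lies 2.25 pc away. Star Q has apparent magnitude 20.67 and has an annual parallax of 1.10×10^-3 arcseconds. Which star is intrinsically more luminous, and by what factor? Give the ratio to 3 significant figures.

Star P: M = m − 5 log₁₀ d + 5 = 11.36 − 5·0.3522 + 5 = 14.599
Star Q: d = 1/p = 1/1.10×10^-3″ = 909.1 pc
Star Q: M = m − 5 log₁₀ d + 5 = 20.67 − 5·2.9586 + 5 = 10.877
ΔM = M_P − M_Q = 14.599 − (10.877) = 3.722; smaller M is more luminous → Star Q.
L ratio = 10^(0.4 |ΔM|) = 10^1.489 = 30.82

Star Q is more luminous, by a factor of 30.8.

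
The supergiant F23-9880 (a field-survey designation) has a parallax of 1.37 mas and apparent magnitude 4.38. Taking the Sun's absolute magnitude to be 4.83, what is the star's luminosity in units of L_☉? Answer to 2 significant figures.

d = 1/p = 1000/1.37 mas = 729.9 pc
M = m − 5 log₁₀ d + 5 = 4.38 − 5·2.8633 + 5 = -4.936
M − M_☉ = -4.936 − 4.83 = -9.766
L/L_☉ = 10^(−0.4 × -9.766) = 8064

L/L_☉ ≈ 8100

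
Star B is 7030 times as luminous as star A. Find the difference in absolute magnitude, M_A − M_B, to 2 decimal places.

M_A − M_B ≈ 9.62

Pogson: ΔM = −2.5 log₁₀(ratio) = −2.5 log₁₀(7030) = −2.5 × 3.8470 = -9.617
Star B is brighter so has the smaller magnitude: M_A − M_B is positive.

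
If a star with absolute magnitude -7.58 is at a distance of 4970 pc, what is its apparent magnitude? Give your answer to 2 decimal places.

m ≈ 5.90

m = M + 5 log₁₀ d − 5 = -7.58 + 5·3.6964 − 5 = 5.902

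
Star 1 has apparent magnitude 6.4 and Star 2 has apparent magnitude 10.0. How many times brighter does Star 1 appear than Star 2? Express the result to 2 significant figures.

Magnitude difference = -3.6
Flux ratio = 10^(−0.4 Δm) = 10^(−0.4 × -3.6) = 10^1.440 = 27.54

28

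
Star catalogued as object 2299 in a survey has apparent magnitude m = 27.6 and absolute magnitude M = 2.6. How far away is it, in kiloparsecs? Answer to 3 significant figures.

d ≈ 1000 kpc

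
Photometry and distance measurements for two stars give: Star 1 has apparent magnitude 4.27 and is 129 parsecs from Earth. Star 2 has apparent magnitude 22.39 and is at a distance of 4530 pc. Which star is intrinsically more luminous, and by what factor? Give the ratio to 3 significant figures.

Star 1: M = m − 5 log₁₀ d + 5 = 4.27 − 5·2.1106 + 5 = -1.283
Star 2: M = m − 5 log₁₀ d + 5 = 22.39 − 5·3.6561 + 5 = 9.110
ΔM = M_1 − M_2 = -1.283 − (9.110) = -10.392; smaller M is more luminous → Star 1.
L ratio = 10^(0.4 |ΔM|) = 10^4.157 = 14350

Star 1 is more luminous, by a factor of 14400.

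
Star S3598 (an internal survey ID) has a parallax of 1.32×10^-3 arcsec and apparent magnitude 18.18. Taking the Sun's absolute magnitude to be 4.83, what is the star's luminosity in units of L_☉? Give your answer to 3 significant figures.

L/L_☉ ≈ 0.0262

d = 1/p = 1/1.32×10^-3″ = 757.6 pc
M = m − 5 log₁₀ d + 5 = 18.18 − 5·2.8794 + 5 = 8.783
M − M_☉ = 8.783 − 4.83 = 3.953
L/L_☉ = 10^(−0.4 × 3.953) = 0.02623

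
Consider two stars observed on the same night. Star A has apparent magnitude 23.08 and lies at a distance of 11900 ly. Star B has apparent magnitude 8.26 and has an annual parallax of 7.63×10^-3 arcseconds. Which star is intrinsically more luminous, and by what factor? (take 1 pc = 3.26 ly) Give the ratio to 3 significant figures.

Star B is more luminous, by a factor of 1090.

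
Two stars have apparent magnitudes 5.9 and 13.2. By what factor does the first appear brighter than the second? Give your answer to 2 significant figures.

830

Magnitude difference = -7.3
Flux ratio = 10^(−0.4 Δm) = 10^(−0.4 × -7.3) = 10^2.920 = 831.8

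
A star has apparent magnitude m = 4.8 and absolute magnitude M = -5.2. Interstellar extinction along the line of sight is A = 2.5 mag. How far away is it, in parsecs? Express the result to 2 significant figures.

d ≈ 320 pc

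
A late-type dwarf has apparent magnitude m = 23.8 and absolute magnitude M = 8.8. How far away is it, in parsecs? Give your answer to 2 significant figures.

Distance modulus: m − M = 23.8 − (8.8) = 15.000
m − M = 5 log₁₀ d − 5
log₁₀ d = (m − M)/5 + 1 = 4.0000
d = 10^4.0000 = 10000 pc

d ≈ 10000 pc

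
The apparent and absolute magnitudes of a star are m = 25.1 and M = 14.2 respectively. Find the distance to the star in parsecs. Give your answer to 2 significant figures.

d ≈ 1500 pc

μ = m − M = 10.900
m − M = 5 log₁₀ d − 5
log₁₀ d = (m − M)/5 + 1 = 3.1800
d = 10^3.1800 = 1514 pc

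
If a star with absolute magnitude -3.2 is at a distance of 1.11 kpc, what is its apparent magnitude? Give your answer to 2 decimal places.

m ≈ 7.03

d = 1.11 kpc = 1110 pc
m = M + 5 log₁₀ d − 5 = -3.2 + 5·3.0453 − 5 = 7.027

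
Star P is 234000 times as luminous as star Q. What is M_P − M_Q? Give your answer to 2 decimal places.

Pogson: ΔM = −2.5 log₁₀(ratio) = −2.5 log₁₀(234000) = −2.5 × 5.3692 = -13.423
Star P is brighter, so it has the smaller magnitude: the difference is negative.

M_P − M_Q ≈ -13.42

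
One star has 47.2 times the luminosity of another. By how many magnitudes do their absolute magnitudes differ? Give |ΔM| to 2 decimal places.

|ΔM| ≈ 4.18

Pogson: ΔM = −2.5 log₁₀(ratio) = −2.5 log₁₀(47.2) = −2.5 × 1.6739 = -4.185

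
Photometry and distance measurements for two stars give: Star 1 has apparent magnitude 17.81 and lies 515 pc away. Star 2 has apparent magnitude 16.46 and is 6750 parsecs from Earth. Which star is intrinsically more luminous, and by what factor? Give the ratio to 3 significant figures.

Star 2 is more luminous, by a factor of 596.

Star 1: M = m − 5 log₁₀ d + 5 = 17.81 − 5·2.7118 + 5 = 9.251
Star 2: M = m − 5 log₁₀ d + 5 = 16.46 − 5·3.8293 + 5 = 2.313
ΔM = M_1 − M_2 = 9.251 − (2.313) = 6.937; smaller M is more luminous → Star 2.
L ratio = 10^(0.4 |ΔM|) = 10^2.775 = 595.7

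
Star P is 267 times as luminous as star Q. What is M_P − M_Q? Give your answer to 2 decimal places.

Pogson: ΔM = −2.5 log₁₀(ratio) = −2.5 log₁₀(267) = −2.5 × 2.4265 = -6.066
Star P is brighter, so it has the smaller magnitude: the difference is negative.

M_P − M_Q ≈ -6.07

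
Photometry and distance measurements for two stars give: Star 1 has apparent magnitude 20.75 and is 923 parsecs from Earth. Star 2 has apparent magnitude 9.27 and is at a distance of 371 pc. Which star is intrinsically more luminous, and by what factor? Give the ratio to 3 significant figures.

Star 1: M = m − 5 log₁₀ d + 5 = 20.75 − 5·2.9652 + 5 = 10.924
Star 2: M = m − 5 log₁₀ d + 5 = 9.27 − 5·2.5694 + 5 = 1.423
ΔM = M_1 − M_2 = 10.924 − (1.423) = 9.501; smaller M is more luminous → Star 2.
L ratio = 10^(0.4 |ΔM|) = 10^3.800 = 6315

Star 2 is more luminous, by a factor of 6310.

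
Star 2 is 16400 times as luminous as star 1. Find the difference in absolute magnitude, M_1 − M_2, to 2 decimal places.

Pogson: ΔM = −2.5 log₁₀(ratio) = −2.5 log₁₀(16400) = −2.5 × 4.2148 = -10.537
Star 2 is brighter so has the smaller magnitude: M_1 − M_2 is positive.

M_1 − M_2 ≈ 10.54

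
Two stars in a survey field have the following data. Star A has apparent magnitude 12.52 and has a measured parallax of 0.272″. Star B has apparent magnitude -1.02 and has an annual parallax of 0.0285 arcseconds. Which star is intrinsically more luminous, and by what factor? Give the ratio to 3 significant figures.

Star A: d = 1/p = 1/0.272″ = 3.676 pc
Star A: M = m − 5 log₁₀ d + 5 = 12.52 − 5·0.5654 + 5 = 14.693
Star B: d = 1/p = 1/0.0285″ = 35.09 pc
Star B: M = m − 5 log₁₀ d + 5 = -1.02 − 5·1.5452 + 5 = -3.746
ΔM = M_A − M_B = 14.693 − (-3.746) = 18.439; smaller M is more luminous → Star B.
L ratio = 10^(0.4 |ΔM|) = 10^7.375 = 2.374×10^7

Star B is more luminous, by a factor of 2.37×10^7.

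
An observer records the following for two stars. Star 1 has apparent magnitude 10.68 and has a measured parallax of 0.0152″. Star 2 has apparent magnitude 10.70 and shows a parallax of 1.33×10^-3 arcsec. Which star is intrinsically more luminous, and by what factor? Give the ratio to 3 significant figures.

Star 2 is more luminous, by a factor of 128.

Star 1: d = 1/p = 1/0.0152″ = 65.79 pc
Star 1: M = m − 5 log₁₀ d + 5 = 10.68 − 5·1.8182 + 5 = 6.589
Star 2: d = 1/p = 1/1.33×10^-3″ = 751.9 pc
Star 2: M = m − 5 log₁₀ d + 5 = 10.70 − 5·2.8761 + 5 = 1.319
ΔM = M_1 − M_2 = 6.589 − (1.319) = 5.270; smaller M is more luminous → Star 2.
L ratio = 10^(0.4 |ΔM|) = 10^2.108 = 128.2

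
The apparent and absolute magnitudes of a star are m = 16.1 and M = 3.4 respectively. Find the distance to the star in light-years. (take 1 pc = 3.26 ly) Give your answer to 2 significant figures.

d ≈ 11000 ly

Distance modulus: m − M = 16.1 − (3.4) = 12.700
m − M = 5 log₁₀ d − 5
log₁₀ d = (m − M)/5 + 1 = 3.5400
d = 10^3.5400 = 3467 pc
= 11300 ly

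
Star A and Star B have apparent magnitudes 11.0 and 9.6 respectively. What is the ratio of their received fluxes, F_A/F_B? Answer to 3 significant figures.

F_A/F_B ≈ 0.275

Magnitude difference = 1.4
Flux ratio = 10^(−0.4 Δm) = 10^(−0.4 × 1.4) = 10^-0.560 = 0.2754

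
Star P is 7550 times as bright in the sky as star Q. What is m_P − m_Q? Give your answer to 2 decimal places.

m_P − m_Q ≈ -9.69

Pogson: Δm = −2.5 log₁₀(ratio) = −2.5 log₁₀(7550) = −2.5 × 3.8779 = -9.695
Star P is brighter, so it has the smaller magnitude: the difference is negative.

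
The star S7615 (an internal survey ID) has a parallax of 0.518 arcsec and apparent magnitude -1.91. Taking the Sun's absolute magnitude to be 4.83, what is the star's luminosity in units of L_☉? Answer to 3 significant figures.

L/L_☉ ≈ 18.5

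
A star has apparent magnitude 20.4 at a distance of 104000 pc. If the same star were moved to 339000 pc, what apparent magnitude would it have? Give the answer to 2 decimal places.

m ≈ 22.97

Flux ∝ 1/d², so Δm = 5 log₁₀(d₂/d₁) = 5 log₁₀(339000/104000) = 2.566
m₂ = m₁ + Δm = 20.4 + (2.566) = 22.966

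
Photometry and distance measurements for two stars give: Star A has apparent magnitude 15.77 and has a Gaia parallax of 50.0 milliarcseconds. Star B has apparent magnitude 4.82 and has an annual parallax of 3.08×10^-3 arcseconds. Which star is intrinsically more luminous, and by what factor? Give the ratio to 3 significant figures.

Star A: p = 50.0 mas = 0.0500″ → d = 1/p = 20.00 pc
Star A: M = m − 5 log₁₀ d + 5 = 15.77 − 5·1.3010 + 5 = 14.265
Star B: d = 1/p = 1/3.08×10^-3″ = 324.7 pc
Star B: M = m − 5 log₁₀ d + 5 = 4.82 − 5·2.5114 + 5 = -2.737
ΔM = M_A − M_B = 14.265 − (-2.737) = 17.002; smaller M is more luminous → Star B.
L ratio = 10^(0.4 |ΔM|) = 10^6.801 = 6.322×10^6

Star B is more luminous, by a factor of 6.32×10^6.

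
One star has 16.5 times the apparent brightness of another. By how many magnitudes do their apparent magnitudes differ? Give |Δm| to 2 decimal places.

Pogson: Δm = −2.5 log₁₀(ratio) = −2.5 log₁₀(16.5) = −2.5 × 1.2175 = -3.044

|Δm| ≈ 3.04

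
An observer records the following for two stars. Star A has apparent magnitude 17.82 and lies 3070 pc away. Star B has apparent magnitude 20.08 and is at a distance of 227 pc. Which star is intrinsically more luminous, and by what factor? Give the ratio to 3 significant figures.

Star A: M = m − 5 log₁₀ d + 5 = 17.82 − 5·3.4871 + 5 = 5.384
Star B: M = m − 5 log₁₀ d + 5 = 20.08 − 5·2.3560 + 5 = 13.300
ΔM = M_A − M_B = 5.384 − (13.300) = -7.916; smaller M is more luminous → Star A.
L ratio = 10^(0.4 |ΔM|) = 10^3.166 = 1466

Star A is more luminous, by a factor of 1470.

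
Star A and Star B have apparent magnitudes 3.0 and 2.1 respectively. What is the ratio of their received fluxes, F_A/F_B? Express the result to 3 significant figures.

Magnitude difference = 0.9
Flux ratio = 10^(−0.4 Δm) = 10^(−0.4 × 0.9) = 10^-0.360 = 0.4365

F_A/F_B ≈ 0.437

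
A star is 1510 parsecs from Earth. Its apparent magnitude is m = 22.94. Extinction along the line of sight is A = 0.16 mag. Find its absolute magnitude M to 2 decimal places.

5 log₁₀(d/10 pc) = 5 log₁₀(1510) − 5 = 10.895
M = m − 5 log₁₀(d/10) − A = 22.94 − 10.895 − 0.16 = 11.885

M ≈ 11.89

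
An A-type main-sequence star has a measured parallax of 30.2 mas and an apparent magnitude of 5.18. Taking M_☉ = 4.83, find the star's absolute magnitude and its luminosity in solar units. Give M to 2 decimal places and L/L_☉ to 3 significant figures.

M ≈ 2.58; L/L_☉ ≈ 7.94

d = 1/p = 1000/30.2 mas = 33.11 pc
M = m − 5 log₁₀ d + 5 = 5.18 − 5·1.5200 + 5 = 2.580
M − M_☉ = 2.580 − 4.83 = -2.250
L/L_☉ = 10^(−0.4 × -2.250) = 7.943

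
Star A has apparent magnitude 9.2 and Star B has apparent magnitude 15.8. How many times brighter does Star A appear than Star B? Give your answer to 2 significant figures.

Magnitude difference = -6.6
Flux ratio = 10^(−0.4 Δm) = 10^(−0.4 × -6.6) = 10^2.640 = 436.5

440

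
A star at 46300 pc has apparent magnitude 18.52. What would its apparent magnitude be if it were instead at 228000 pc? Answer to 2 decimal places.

Flux ∝ 1/d², so Δm = 5 log₁₀(d₂/d₁) = 5 log₁₀(228000/46300) = 3.462
m₂ = m₁ + Δm = 18.52 + (3.462) = 21.982

m ≈ 21.98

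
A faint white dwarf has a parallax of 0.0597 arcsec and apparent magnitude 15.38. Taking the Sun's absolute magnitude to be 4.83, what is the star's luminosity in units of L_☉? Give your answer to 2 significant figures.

L/L_☉ ≈ 1.7×10^-4

d = 1/p = 1/0.0597″ = 16.75 pc
M = m − 5 log₁₀ d + 5 = 15.38 − 5·1.2240 + 5 = 14.260
M − M_☉ = 14.260 − 4.83 = 9.430
L/L_☉ = 10^(−0.4 × 9.430) = 1.691×10^-4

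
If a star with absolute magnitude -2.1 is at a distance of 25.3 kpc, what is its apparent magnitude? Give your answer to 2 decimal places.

d = 25.3 kpc = 25300 pc
m = M + 5 log₁₀ d − 5 = -2.1 + 5·4.4031 − 5 = 14.916

m ≈ 14.92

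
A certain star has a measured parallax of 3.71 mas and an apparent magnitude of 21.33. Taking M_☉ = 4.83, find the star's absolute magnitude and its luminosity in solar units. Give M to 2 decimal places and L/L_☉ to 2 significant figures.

d = 1/p = 1000/3.71 mas = 269.5 pc
M = m − 5 log₁₀ d + 5 = 21.33 − 5·2.4306 + 5 = 14.177
M − M_☉ = 14.177 − 4.83 = 9.347
L/L_☉ = 10^(−0.4 × 9.347) = 1.825×10^-4

M ≈ 14.18; L/L_☉ ≈ 1.8×10^-4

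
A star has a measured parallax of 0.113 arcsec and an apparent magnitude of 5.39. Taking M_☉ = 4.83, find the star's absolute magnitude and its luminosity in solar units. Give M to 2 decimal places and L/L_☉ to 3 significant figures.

M ≈ 5.66; L/L_☉ ≈ 0.468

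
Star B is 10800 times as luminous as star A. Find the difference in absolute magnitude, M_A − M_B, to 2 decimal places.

M_A − M_B ≈ 10.08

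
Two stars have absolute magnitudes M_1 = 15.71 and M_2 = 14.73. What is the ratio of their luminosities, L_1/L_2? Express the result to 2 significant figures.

ΔM = M_1 − M_2 = 0.98
L_1/L_2 = 10^(−0.4 ΔM) = 10^-0.392 = 0.4055

L_1/L_2 ≈ 0.41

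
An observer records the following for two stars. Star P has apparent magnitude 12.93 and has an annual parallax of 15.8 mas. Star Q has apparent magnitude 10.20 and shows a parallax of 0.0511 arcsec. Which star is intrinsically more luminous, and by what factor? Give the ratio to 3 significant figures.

Star Q is more luminous, by a factor of 1.18.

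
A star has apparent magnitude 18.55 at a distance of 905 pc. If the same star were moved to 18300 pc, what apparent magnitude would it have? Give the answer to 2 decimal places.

m ≈ 25.08

Flux ∝ 1/d², so Δm = 5 log₁₀(d₂/d₁) = 5 log₁₀(18300/905) = 6.529
m₂ = m₁ + Δm = 18.55 + (6.529) = 25.079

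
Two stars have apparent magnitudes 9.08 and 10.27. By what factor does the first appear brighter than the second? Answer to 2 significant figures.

3.0

Δm = 9.08 − (10.27) = -1.19
Flux ratio = 10^(−0.4 Δm) = 10^(−0.4 × -1.19) = 10^0.476 = 2.992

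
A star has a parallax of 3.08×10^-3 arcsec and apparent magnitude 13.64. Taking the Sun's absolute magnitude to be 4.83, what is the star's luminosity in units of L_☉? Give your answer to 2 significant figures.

L/L_☉ ≈ 0.32

d = 1/p = 1/3.08×10^-3″ = 324.7 pc
M = m − 5 log₁₀ d + 5 = 13.64 − 5·2.5114 + 5 = 6.083
M − M_☉ = 6.083 − 4.83 = 1.253
L/L_☉ = 10^(−0.4 × 1.253) = 0.3154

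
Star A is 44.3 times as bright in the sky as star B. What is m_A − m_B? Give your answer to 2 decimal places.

m_A − m_B ≈ -4.12

Pogson: Δm = −2.5 log₁₀(ratio) = −2.5 log₁₀(44.3) = −2.5 × 1.6464 = -4.116
Star A is brighter, so it has the smaller magnitude: the difference is negative.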